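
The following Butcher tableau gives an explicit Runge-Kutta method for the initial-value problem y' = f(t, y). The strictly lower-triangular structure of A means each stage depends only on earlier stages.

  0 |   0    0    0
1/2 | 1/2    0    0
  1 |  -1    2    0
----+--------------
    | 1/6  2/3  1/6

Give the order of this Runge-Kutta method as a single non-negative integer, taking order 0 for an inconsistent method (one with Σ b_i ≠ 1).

b = (1/6, 2/3, 1/6)
c = (0, 1/2, 1)
Ac = (0, 0, 1)
Σ b_i: 1/6·1 + 2/3·1 + 1/6·1 = 1 ✓
b·c: 2/3·1/2 + 1/6·1 = 1/2 ✓
b·c²: 2/3·1/4 + 1/6·1 = 1/3 ✓
b·Ac: 1/6·1 = 1/6 ✓; 3 stages ⇒ order 3.

3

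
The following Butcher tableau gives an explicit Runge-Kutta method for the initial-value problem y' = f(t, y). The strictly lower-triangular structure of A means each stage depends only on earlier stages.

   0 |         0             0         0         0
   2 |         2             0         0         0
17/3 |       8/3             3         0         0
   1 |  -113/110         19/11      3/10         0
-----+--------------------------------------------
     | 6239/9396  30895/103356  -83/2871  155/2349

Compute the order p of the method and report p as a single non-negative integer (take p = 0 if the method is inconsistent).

3

b = (6239/9396, 30895/103356, -83/2871, 155/2349)
c = (0, 2, 17/3, 1)
Ac = (0, 0, 6, 567/110)
Σ b_i: 6239/9396·1 + 30895/103356·1 + (-83/2871)·1 + 155/2349·1 = 1 ✓
b·c: 30895/103356·2 + (-83/2871)·17/3 + 155/2349·1 = 1/2 ✓
b·c²: 30895/103356·4 + (-83/2871)·289/9 + 155/2349·1 = 1/3 ✓
b·Ac: (-83/2871)·6 + 155/2349·567/110 = 1/6 ✓
b·c³: 30895/103356·8 + (-83/2871)·4913/27 + 155/2349·1 = -19754/7047 ≠ 1/4 ⇒ order 3.
b·(c∘Ac): (-83/2871)·34 + 155/2349·567/110 = -3691/5742 ≠ 1/8
b·Ac²: (-83/2871)·12 + 155/2349·5459/330 = 10495/14094 ≠ 1/12
b·A²c: 155/2349·9/5 = 31/261 ≠ 1/24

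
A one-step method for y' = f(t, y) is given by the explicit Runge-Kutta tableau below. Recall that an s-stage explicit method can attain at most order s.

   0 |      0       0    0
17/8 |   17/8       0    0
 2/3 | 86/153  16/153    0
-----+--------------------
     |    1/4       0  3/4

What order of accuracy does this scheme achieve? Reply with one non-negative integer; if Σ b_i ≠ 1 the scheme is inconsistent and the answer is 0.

3

b = (1/4, 0, 3/4)
c = (0, 17/8, 2/3)
Ac = (0, 0, 2/9)
Σ b_i: 1/4·1 + 3/4·1 = 1 ✓
b·c: 3/4·2/3 = 1/2 ✓
b·c²: 3/4·4/9 = 1/3 ✓
b·Ac: 3/4·2/9 = 1/6 ✓; 3 stages ⇒ order 3.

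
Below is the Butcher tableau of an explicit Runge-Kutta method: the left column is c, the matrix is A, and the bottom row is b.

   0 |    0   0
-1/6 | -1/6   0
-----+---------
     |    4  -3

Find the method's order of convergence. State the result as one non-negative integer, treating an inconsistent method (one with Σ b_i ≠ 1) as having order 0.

b = (4, -3)
c = (0, -1/6)
Σ b_i: 4·1 + (-3)·1 = 1 ✓
b·c: (-3)·(-1/6) = 1/2 ✓; 2 stages ⇒ order 2.

2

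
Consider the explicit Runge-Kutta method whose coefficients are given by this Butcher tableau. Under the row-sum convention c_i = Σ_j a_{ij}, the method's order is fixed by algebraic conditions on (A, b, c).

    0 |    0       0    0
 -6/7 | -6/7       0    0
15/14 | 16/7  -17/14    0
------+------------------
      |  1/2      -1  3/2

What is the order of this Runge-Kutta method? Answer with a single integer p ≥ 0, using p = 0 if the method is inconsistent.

1

b = (1/2, -1, 3/2)
c = (0, -6/7, 15/14)
Ac = (0, 0, 51/49)
Σ b_i: 1/2·1 + (-1)·1 + 3/2·1 = 1 ✓
b·c: (-1)·(-6/7) + 3/2·15/14 = 69/28 ≠ 1/2 ⇒ order 1.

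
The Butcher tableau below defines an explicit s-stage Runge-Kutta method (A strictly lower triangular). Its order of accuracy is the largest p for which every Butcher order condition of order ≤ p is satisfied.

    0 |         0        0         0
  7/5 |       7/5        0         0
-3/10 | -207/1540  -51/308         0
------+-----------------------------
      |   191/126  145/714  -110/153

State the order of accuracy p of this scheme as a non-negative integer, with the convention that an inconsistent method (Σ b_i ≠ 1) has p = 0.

3

b = (191/126, 145/714, -110/153)
c = (0, 7/5, -3/10)
Ac = (0, 0, -51/220)
Σ b_i: 191/126·1 + 145/714·1 + (-110/153)·1 = 1 ✓
b·c: 145/714·7/5 + (-110/153)·(-3/10) = 1/2 ✓
b·c²: 145/714·49/25 + (-110/153)·9/100 = 1/3 ✓
b·Ac: (-110/153)·(-51/220) = 1/6 ✓; 3 stages ⇒ order 3.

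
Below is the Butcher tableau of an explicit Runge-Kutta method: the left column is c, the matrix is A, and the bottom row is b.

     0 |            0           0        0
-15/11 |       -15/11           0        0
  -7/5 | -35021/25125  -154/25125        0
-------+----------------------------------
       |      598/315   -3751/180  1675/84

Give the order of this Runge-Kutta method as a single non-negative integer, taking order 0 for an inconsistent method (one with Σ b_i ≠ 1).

3

b = (598/315, -3751/180, 1675/84)
c = (0, -15/11, -7/5)
Ac = (0, 0, 14/1675)
Σ b_i: 598/315·1 + (-3751/180)·1 + 1675/84·1 = 1 ✓
b·c: (-3751/180)·(-15/11) + 1675/84·(-7/5) = 1/2 ✓
b·c²: (-3751/180)·225/121 + 1675/84·49/25 = 1/3 ✓
b·Ac: 1675/84·14/1675 = 1/6 ✓; 3 stages ⇒ order 3.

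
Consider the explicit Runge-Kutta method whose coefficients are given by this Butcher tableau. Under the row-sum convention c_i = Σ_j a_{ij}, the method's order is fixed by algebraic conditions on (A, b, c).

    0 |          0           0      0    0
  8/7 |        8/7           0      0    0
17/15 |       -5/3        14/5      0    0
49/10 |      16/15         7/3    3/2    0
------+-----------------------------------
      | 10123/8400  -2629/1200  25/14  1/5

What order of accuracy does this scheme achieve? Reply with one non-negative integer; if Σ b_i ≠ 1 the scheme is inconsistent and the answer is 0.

2

b = (10123/8400, -2629/1200, 25/14, 1/5)
c = (0, 8/7, 17/15, 49/10)
Ac = (0, 0, 16/5, 131/30)
Σ b_i: 10123/8400·1 + (-2629/1200)·1 + 25/14·1 + 1/5·1 = 1 ✓
b·c: (-2629/1200)·8/7 + 25/14·17/15 + 1/5·49/10 = 1/2 ✓
b·c²: (-2629/1200)·64/49 + 25/14·289/225 + 1/5·2401/100 = 933631/220500 ≠ 1/3 ⇒ order 2.
b·Ac: 25/14·16/5 + 1/5·131/30 = 6917/1050 ≠ 1/6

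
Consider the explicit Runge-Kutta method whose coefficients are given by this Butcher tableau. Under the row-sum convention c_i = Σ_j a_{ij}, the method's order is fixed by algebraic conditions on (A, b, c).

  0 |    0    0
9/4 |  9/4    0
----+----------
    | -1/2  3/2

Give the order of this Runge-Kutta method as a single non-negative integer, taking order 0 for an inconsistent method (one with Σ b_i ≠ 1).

b = (-1/2, 3/2)
c = (0, 9/4)
Σ b_i: (-1/2)·1 + 3/2·1 = 1 ✓
b·c: 3/2·9/4 = 27/8 ≠ 1/2 ⇒ order 1.

1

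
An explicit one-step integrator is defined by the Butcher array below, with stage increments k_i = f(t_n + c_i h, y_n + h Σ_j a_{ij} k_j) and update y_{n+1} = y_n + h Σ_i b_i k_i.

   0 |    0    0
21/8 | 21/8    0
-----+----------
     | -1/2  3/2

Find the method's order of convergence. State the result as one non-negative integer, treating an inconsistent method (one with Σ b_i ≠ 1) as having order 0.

1

b = (-1/2, 3/2)
c = (0, 21/8)
Σ b_i: (-1/2)·1 + 3/2·1 = 1 ✓
b·c: 3/2·21/8 = 63/16 ≠ 1/2 ⇒ order 1.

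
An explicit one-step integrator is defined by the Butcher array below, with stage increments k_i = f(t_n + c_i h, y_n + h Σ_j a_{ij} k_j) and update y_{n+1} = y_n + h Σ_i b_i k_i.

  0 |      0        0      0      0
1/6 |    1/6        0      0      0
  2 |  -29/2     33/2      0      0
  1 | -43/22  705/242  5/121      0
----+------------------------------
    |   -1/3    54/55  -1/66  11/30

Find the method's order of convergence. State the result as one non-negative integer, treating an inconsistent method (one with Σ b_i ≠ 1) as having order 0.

b = (-1/3, 54/55, -1/66, 11/30)
c = (0, 1/6, 2, 1)
Ac = (0, 0, 11/4, 25/44)
Σ b_i: (-1/3)·1 + 54/55·1 + (-1/66)·1 + 11/30·1 = 1 ✓
b·c: 54/55·1/6 + (-1/66)·2 + 11/30·1 = 1/2 ✓
b·c²: 54/55·1/36 + (-1/66)·4 + 11/30·1 = 1/3 ✓
b·Ac: (-1/66)·11/4 + 11/30·25/44 = 1/6 ✓
b·c³: 54/55·1/216 + (-1/66)·8 + 11/30·1 = 1/4 ✓
b·(c∘Ac): (-1/66)·11/2 + 11/30·25/44 = 1/8 ✓
b·Ac²: (-1/66)·11/24 + 11/30·65/264 = 1/12 ✓
b·A²c: 11/30·5/44 = 1/24 ✓; 4 stages ⇒ order 4.

4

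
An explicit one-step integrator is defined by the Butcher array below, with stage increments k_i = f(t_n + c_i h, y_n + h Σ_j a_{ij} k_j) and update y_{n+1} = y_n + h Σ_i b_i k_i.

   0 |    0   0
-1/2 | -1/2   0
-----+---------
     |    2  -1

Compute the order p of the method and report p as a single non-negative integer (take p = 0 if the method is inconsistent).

2

b = (2, -1)
c = (0, -1/2)
Σ b_i: 2·1 + (-1)·1 = 1 ✓
b·c: (-1)·(-1/2) = 1/2 ✓; 2 stages ⇒ order 2.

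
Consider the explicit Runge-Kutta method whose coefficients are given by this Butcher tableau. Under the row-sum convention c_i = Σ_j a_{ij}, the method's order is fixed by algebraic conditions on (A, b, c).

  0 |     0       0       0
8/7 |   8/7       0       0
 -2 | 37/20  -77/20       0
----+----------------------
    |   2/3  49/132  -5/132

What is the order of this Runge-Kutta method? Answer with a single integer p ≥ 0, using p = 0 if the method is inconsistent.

3

b = (2/3, 49/132, -5/132)
c = (0, 8/7, -2)
Ac = (0, 0, -22/5)
Σ b_i: 2/3·1 + 49/132·1 + (-5/132)·1 = 1 ✓
b·c: 49/132·8/7 + (-5/132)·(-2) = 1/2 ✓
b·c²: 49/132·64/49 + (-5/132)·4 = 1/3 ✓
b·Ac: (-5/132)·(-22/5) = 1/6 ✓; 3 stages ⇒ order 3.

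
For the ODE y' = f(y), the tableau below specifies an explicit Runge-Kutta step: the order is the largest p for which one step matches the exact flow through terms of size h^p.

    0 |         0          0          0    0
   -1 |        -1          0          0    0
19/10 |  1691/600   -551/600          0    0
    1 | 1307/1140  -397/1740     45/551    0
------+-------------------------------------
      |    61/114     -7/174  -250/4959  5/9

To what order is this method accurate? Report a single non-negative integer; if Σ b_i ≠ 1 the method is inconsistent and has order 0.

4

b = (61/114, -7/174, -250/4959, 5/9)
c = (0, -1, 19/10, 1)
Ac = (0, 0, 551/600, 23/60)
Σ b_i: 61/114·1 + (-7/174)·1 + (-250/4959)·1 + 5/9·1 = 1 ✓
b·c: (-7/174)·(-1) + (-250/4959)·19/10 + 5/9·1 = 1/2 ✓
b·c²: (-7/174)·1 + (-250/4959)·361/100 + 5/9·1 = 1/3 ✓
b·Ac: (-250/4959)·551/600 + 5/9·23/60 = 1/6 ✓
b·c³: (-7/174)·(-1) + (-250/4959)·6859/1000 + 5/9·1 = 1/4 ✓
b·(c∘Ac): (-250/4959)·10469/6000 + 5/9·23/60 = 1/8 ✓
b·Ac²: (-250/4959)·(-551/600) + 5/9·1/15 = 1/12 ✓
b·A²c: 5/9·3/40 = 1/24 ✓; 4 stages ⇒ order 4.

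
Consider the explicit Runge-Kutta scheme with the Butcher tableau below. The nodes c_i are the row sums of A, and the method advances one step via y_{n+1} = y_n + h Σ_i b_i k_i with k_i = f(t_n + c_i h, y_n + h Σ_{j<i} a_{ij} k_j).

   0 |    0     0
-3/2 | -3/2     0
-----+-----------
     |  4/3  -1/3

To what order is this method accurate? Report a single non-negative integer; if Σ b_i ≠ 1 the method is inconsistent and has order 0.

2

b = (4/3, -1/3)
c = (0, -3/2)
Σ b_i: 4/3·1 + (-1/3)·1 = 1 ✓
b·c: (-1/3)·(-3/2) = 1/2 ✓; 2 stages ⇒ order 2.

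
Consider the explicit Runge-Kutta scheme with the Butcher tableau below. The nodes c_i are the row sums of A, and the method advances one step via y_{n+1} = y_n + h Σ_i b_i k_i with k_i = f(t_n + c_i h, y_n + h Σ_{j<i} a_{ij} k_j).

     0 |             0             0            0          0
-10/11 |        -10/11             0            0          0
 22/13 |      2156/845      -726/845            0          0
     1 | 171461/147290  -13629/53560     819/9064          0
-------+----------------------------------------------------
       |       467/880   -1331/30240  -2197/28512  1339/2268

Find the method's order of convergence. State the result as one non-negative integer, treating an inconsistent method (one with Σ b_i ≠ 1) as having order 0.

4

b = (467/880, -1331/30240, -2197/28512, 1339/2268)
c = (0, -10/11, 22/13, 1)
Ac = (0, 0, 132/169, 1029/2678)
Σ b_i: 467/880·1 + (-1331/30240)·1 + (-2197/28512)·1 + 1339/2268·1 = 1 ✓
b·c: (-1331/30240)·(-10/11) + (-2197/28512)·22/13 + 1339/2268·1 = 1/2 ✓
b·c²: (-1331/30240)·100/121 + (-2197/28512)·484/169 + 1339/2268·1 = 1/3 ✓
b·Ac: (-2197/28512)·132/169 + 1339/2268·1029/2678 = 1/6 ✓
b·c³: (-1331/30240)·(-1000/1331) + (-2197/28512)·10648/2197 + 1339/2268·1 = 1/4 ✓
b·(c∘Ac): (-2197/28512)·2904/2197 + 1339/2268·1029/2678 = 1/8 ✓
b·Ac²: (-2197/28512)·(-120/169) + 1339/2268·714/14729 = 1/12 ✓
b·A²c: 1339/2268·189/2678 = 1/24 ✓; 4 stages ⇒ order 4.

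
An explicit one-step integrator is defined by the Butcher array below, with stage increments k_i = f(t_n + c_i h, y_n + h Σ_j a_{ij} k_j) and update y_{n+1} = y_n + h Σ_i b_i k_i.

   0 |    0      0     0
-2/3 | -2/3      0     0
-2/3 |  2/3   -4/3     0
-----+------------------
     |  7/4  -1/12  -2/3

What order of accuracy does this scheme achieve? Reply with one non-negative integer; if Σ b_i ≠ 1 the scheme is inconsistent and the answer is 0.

2

b = (7/4, -1/12, -2/3)
c = (0, -2/3, -2/3)
Ac = (0, 0, 8/9)
Σ b_i: 7/4·1 + (-1/12)·1 + (-2/3)·1 = 1 ✓
b·c: (-1/12)·(-2/3) + (-2/3)·(-2/3) = 1/2 ✓
b·c²: (-1/12)·4/9 + (-2/3)·4/9 = -1/3 ≠ 1/3 ⇒ order 2.
b·Ac: (-2/3)·8/9 = -16/27 ≠ 1/6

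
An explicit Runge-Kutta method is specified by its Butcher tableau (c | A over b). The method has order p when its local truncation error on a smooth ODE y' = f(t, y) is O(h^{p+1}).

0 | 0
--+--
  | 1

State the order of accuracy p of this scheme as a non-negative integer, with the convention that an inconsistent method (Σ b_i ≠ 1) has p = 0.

1

b = (1)
c = (0)
Σ b_i: 1·1 = 1 ✓; 1 stage ⇒ order 1.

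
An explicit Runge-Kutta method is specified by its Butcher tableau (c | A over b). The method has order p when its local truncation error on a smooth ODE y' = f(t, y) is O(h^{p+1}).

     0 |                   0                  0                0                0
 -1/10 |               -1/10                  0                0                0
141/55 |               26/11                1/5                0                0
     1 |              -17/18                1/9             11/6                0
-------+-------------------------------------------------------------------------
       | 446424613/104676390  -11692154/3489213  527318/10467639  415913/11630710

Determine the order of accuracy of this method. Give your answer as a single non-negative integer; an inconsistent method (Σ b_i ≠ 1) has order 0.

3

b = (446424613/104676390, -11692154/3489213, 527318/10467639, 415913/11630710)
c = (0, -1/10, 141/55, 1)
Ac = (0, 0, -1/50, 211/45)
Σ b_i: 446424613/104676390·1 + (-11692154/3489213)·1 + 527318/10467639·1 + 415913/11630710·1 = 1 ✓
b·c: (-11692154/3489213)·(-1/10) + 527318/10467639·141/55 + 415913/11630710·1 = 1/2 ✓
b·c²: (-11692154/3489213)·1/100 + 527318/10467639·19881/3025 + 415913/11630710·1 = 1/3 ✓
b·Ac: 527318/10467639·(-1/50) + 415913/11630710·211/45 = 1/6 ✓
b·c³: (-11692154/3489213)·(-1/1000) + 527318/10467639·2803221/166375 + 415913/11630710·1 = 17039146121/19190671500 ≠ 1/4 ⇒ order 3.
b·(c∘Ac): 527318/10467639·(-141/2750) + 415913/11630710·211/45 = 432028957/2616909750 ≠ 1/8
b·Ac²: 527318/10467639·1/500 + 415913/11630710·119297/9900 = 16542924719/38381343000 ≠ 1/12
b·A²c: 415913/11630710·(-11/300) = -4575043/3489213000 ≠ 1/24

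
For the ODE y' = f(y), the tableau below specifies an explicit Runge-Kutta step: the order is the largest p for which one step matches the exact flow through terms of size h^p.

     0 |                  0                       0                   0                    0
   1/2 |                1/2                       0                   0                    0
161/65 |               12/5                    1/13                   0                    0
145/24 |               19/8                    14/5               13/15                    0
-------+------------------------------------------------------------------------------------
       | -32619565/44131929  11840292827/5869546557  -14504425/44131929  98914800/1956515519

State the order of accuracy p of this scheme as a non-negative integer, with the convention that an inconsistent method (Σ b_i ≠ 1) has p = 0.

b = (-32619565/44131929, 11840292827/5869546557, -14504425/44131929, 98914800/1956515519)
c = (0, 1/2, 161/65, 145/24)
Ac = (0, 0, 1/26, 266/75)
Σ b_i: (-32619565/44131929)·1 + 11840292827/5869546557·1 + (-14504425/44131929)·1 + 98914800/1956515519·1 = 1 ✓
b·c: 11840292827/5869546557·1/2 + (-14504425/44131929)·161/65 + 98914800/1956515519·145/24 = 1/2 ✓
b·c²: 11840292827/5869546557·1/4 + (-14504425/44131929)·25921/4225 + 98914800/1956515519·21025/576 = 1/3 ✓
b·Ac: (-14504425/44131929)·1/26 + 98914800/1956515519·266/75 = 1/6 ✓
b·c³: 11840292827/5869546557·1/8 + (-14504425/44131929)·4173281/274625 + 98914800/1956515519·3048625/13824 = 1764394430837/275383236960 ≠ 1/4 ⇒ order 3.
b·(c∘Ac): (-14504425/44131929)·161/1690 + 98914800/1956515519·3857/180 = 92854075/88263858 ≠ 1/8
b·Ac²: (-14504425/44131929)·1/52 + 98914800/1956515519·58667/9750 = 64942474729/218011729260 ≠ 1/12
b·A²c: 98914800/1956515519·1/30 = 3297160/1956515519 ≠ 1/24

3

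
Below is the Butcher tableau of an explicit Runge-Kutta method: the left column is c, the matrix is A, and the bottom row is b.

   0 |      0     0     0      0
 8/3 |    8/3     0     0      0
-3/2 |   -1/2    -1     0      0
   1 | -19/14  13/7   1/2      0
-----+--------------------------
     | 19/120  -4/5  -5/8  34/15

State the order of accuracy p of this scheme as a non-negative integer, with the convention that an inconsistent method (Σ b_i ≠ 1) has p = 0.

1

b = (19/120, -4/5, -5/8, 34/15)
c = (0, 8/3, -3/2, 1)
Ac = (0, 0, -8/3, 353/84)
Σ b_i: 19/120·1 + (-4/5)·1 + (-5/8)·1 + 34/15·1 = 1 ✓
b·c: (-4/5)·8/3 + (-5/8)·(-3/2) + 34/15·1 = 257/240 ≠ 1/2 ⇒ order 1.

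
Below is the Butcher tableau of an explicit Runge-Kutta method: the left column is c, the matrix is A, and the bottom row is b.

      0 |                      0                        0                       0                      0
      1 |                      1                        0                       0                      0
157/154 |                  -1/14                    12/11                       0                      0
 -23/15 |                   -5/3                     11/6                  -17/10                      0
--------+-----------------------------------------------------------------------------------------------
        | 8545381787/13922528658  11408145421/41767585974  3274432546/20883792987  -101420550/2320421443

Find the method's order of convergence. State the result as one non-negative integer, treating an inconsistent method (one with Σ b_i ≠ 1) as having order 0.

3

b = (8545381787/13922528658, 11408145421/41767585974, 3274432546/20883792987, -101420550/2320421443)
c = (0, 1, 157/154, -23/15)
Ac = (0, 0, 12/11, 463/4620)
Σ b_i: 8545381787/13922528658·1 + 11408145421/41767585974·1 + 3274432546/20883792987·1 + (-101420550/2320421443)·1 = 1 ✓
b·c: 11408145421/41767585974·1 + 3274432546/20883792987·157/154 + (-101420550/2320421443)·(-23/15) = 1/2 ✓
b·c²: 11408145421/41767585974·1 + 3274432546/20883792987·24649/23716 + (-101420550/2320421443)·529/225 = 1/3 ✓
b·Ac: 3274432546/20883792987·12/11 + (-101420550/2320421443)·463/4620 = 1/6 ✓
b·c³: 11408145421/41767585974·1 + 3274432546/20883792987·3869893/3652264 + (-101420550/2320421443)·(-12167/3375) = 6398311820113/10720347066660 ≠ 1/4 ⇒ order 3.
b·(c∘Ac): 3274432546/20883792987·942/847 + (-101420550/2320421443)·(-10649/69300) = 2521305373/13922528658 ≠ 1/8
b·Ac²: 3274432546/20883792987·12/11 + (-101420550/2320421443)·47281/711480 = 21206401661/126121730196 ≠ 1/12
b·A²c: (-101420550/2320421443)·(-102/55) = 11064060/136495379 ≠ 1/24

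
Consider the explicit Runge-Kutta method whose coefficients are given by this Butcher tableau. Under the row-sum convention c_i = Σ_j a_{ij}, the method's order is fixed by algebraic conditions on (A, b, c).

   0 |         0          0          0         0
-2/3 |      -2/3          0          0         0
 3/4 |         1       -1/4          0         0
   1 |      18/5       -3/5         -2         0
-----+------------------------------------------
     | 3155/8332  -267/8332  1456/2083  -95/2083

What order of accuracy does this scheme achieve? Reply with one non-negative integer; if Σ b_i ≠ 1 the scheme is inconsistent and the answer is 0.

3

b = (3155/8332, -267/8332, 1456/2083, -95/2083)
c = (0, -2/3, 3/4, 1)
Ac = (0, 0, 1/6, -11/10)
Σ b_i: 3155/8332·1 + (-267/8332)·1 + 1456/2083·1 + (-95/2083)·1 = 1 ✓
b·c: (-267/8332)·(-2/3) + 1456/2083·3/4 + (-95/2083)·1 = 1/2 ✓
b·c²: (-267/8332)·4/9 + 1456/2083·9/16 + (-95/2083)·1 = 1/3 ✓
b·Ac: 1456/2083·1/6 + (-95/2083)·(-11/10) = 1/6 ✓
b·c³: (-267/8332)·(-8/27) + 1456/2083·27/64 + (-95/2083)·1 = 19405/74988 ≠ 1/4 ⇒ order 3.
b·(c∘Ac): 1456/2083·1/8 + (-95/2083)·(-11/10) = 573/4166 ≠ 1/8
b·Ac²: 1456/2083·(-1/9) + (-95/2083)·(-167/120) = -2129/149976 ≠ 1/12
b·A²c: (-95/2083)·(-1/3) = 95/6249 ≠ 1/24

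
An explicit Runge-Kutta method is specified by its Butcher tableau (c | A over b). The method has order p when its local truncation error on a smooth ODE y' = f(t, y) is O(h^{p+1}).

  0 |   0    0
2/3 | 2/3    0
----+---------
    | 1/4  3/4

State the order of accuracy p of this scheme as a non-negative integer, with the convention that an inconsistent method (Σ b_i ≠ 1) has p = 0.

2

b = (1/4, 3/4)
c = (0, 2/3)
Σ b_i: 1/4·1 + 3/4·1 = 1 ✓
b·c: 3/4·2/3 = 1/2 ✓; 2 stages ⇒ order 2.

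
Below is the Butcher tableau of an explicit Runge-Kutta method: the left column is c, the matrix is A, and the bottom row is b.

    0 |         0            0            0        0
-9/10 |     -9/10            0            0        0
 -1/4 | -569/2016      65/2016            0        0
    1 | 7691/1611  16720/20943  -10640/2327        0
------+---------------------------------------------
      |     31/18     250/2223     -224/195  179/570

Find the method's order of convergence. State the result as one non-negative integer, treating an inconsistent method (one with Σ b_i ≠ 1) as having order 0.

4

b = (31/18, 250/2223, -224/195, 179/570)
c = (0, -9/10, -1/4, 1)
Ac = (0, 0, -13/448, 76/179)
Σ b_i: 31/18·1 + 250/2223·1 + (-224/195)·1 + 179/570·1 = 1 ✓
b·c: 250/2223·(-9/10) + (-224/195)·(-1/4) + 179/570·1 = 1/2 ✓
b·c²: 250/2223·81/100 + (-224/195)·1/16 + 179/570·1 = 1/3 ✓
b·Ac: (-224/195)·(-13/448) + 179/570·76/179 = 1/6 ✓
b·c³: 250/2223·(-729/1000) + (-224/195)·(-1/64) + 179/570·1 = 1/4 ✓
b·(c∘Ac): (-224/195)·13/1792 + 179/570·76/179 = 1/8 ✓
b·Ac²: (-224/195)·117/4480 + 179/570·323/895 = 1/12 ✓
b·A²c: 179/570·95/716 = 1/24 ✓; 4 stages ⇒ order 4.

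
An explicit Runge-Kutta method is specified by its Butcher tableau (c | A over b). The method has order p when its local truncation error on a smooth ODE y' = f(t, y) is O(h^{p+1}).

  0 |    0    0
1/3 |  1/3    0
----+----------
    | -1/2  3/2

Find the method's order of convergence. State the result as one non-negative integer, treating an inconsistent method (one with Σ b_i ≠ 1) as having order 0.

2

b = (-1/2, 3/2)
c = (0, 1/3)
Σ b_i: (-1/2)·1 + 3/2·1 = 1 ✓
b·c: 3/2·1/3 = 1/2 ✓; 2 stages ⇒ order 2.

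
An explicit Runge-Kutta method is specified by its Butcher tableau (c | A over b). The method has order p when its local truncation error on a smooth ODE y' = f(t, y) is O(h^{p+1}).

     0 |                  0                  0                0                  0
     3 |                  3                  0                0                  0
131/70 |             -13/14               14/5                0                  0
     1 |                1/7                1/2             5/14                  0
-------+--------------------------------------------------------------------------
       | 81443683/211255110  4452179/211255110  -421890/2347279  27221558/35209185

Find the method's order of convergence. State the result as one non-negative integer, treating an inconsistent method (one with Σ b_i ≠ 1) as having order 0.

b = (81443683/211255110, 4452179/211255110, -421890/2347279, 27221558/35209185)
c = (0, 3, 131/70, 1)
Ac = (0, 0, 42/5, 425/196)
Σ b_i: 81443683/211255110·1 + 4452179/211255110·1 + (-421890/2347279)·1 + 27221558/35209185·1 = 1 ✓
b·c: 4452179/211255110·3 + (-421890/2347279)·131/70 + 27221558/35209185·1 = 1/2 ✓
b·c²: 4452179/211255110·9 + (-421890/2347279)·17161/4900 + 27221558/35209185·1 = 1/3 ✓
b·Ac: (-421890/2347279)·42/5 + 27221558/35209185·425/196 = 1/6 ✓
b·c³: 4452179/211255110·27 + (-421890/2347279)·2248091/343000 + 27221558/35209185·1 = 115581691/704183700 ≠ 1/4 ⇒ order 3.
b·(c∘Ac): (-421890/2347279)·393/25 + 27221558/35209185·425/196 = -80910649/70418370 ≠ 1/8
b·Ac²: (-421890/2347279)·126/5 + 27221558/35209185·78901/13720 = -410009129/4929285900 ≠ 1/12
b·A²c: 27221558/35209185·3 = 27221558/11736395 ≠ 1/24

3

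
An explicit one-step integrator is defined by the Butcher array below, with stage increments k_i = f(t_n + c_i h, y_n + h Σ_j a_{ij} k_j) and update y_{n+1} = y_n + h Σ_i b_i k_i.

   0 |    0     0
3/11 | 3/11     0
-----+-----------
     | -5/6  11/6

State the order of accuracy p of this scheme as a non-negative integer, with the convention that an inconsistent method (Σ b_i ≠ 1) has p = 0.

b = (-5/6, 11/6)
c = (0, 3/11)
Σ b_i: (-5/6)·1 + 11/6·1 = 1 ✓
b·c: 11/6·3/11 = 1/2 ✓; 2 stages ⇒ order 2.

2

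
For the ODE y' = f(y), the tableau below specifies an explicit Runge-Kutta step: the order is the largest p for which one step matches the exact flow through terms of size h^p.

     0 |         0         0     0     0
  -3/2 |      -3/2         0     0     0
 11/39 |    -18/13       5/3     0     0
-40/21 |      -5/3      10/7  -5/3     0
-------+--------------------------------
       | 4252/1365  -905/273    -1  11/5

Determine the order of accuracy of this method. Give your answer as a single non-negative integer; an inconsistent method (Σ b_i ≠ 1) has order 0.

2

b = (4252/1365, -905/273, -1, 11/5)
c = (0, -3/2, 11/39, -40/21)
Ac = (0, 0, -5/2, -2140/819)
Σ b_i: 4252/1365·1 + (-905/273)·1 + (-1)·1 + 11/5·1 = 1 ✓
b·c: (-905/273)·(-3/2) + (-1)·11/39 + 11/5·(-40/21) = 1/2 ✓
b·c²: (-905/273)·9/4 + (-1)·121/1521 + 11/5·1600/441 = 14691/33124 ≠ 1/3 ⇒ order 2.
b·Ac: (-1)·(-5/2) + 11/5·(-2140/819) = -5321/1638 ≠ 1/6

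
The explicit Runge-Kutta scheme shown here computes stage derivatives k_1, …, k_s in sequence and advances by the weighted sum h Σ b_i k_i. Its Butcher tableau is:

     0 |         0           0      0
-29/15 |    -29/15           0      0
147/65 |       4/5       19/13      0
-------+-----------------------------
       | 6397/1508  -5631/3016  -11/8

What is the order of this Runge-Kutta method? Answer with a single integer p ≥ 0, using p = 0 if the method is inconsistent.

b = (6397/1508, -5631/3016, -11/8)
c = (0, -29/15, 147/65)
Ac = (0, 0, -551/195)
Σ b_i: 6397/1508·1 + (-5631/3016)·1 + (-11/8)·1 = 1 ✓
b·c: (-5631/3016)·(-29/15) + (-11/8)·147/65 = 1/2 ✓
b·c²: (-5631/3016)·841/225 + (-11/8)·21609/4225 = -710363/50700 ≠ 1/3 ⇒ order 2.
b·Ac: (-11/8)·(-551/195) = 6061/1560 ≠ 1/6

2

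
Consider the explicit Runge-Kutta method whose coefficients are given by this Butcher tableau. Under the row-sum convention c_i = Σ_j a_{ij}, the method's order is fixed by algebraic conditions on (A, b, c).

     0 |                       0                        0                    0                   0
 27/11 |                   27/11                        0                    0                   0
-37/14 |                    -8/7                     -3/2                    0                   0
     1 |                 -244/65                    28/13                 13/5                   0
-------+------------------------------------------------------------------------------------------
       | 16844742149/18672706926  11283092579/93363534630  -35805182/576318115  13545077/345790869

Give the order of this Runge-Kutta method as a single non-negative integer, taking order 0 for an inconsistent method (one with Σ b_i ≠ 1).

b = (16844742149/18672706926, 11283092579/93363534630, -35805182/576318115, 13545077/345790869)
c = (0, 27/11, -37/14, 1)
Ac = (0, 0, -81/22, -15863/10010)
Σ b_i: 16844742149/18672706926·1 + 11283092579/93363534630·1 + (-35805182/576318115)·1 + 13545077/345790869·1 = 1 ✓
b·c: 11283092579/93363534630·27/11 + (-35805182/576318115)·(-37/14) + 13545077/345790869·1 = 1/2 ✓
b·c²: 11283092579/93363534630·729/121 + (-35805182/576318115)·1369/196 + 13545077/345790869·1 = 1/3 ✓
b·Ac: (-35805182/576318115)·(-81/22) + 13545077/345790869·(-15863/10010) = 1/6 ✓
b·c³: 11283092579/93363534630·19683/1331 + (-35805182/576318115)·(-50653/2744) + 13545077/345790869·1 = 316654222333/106503587652 ≠ 1/4 ⇒ order 3.
b·(c∘Ac): (-35805182/576318115)·2997/308 + 13545077/345790869·(-15863/10010) = -12677879672/19018497795 ≠ 1/8
b·Ac²: (-35805182/576318115)·(-2187/242) + 13545077/345790869·47998441/1541540 = 189695875181/106503587652 ≠ 1/12
b·A²c: 13545077/345790869·(-1053/110) = -4754322027/12678998530 ≠ 1/24

3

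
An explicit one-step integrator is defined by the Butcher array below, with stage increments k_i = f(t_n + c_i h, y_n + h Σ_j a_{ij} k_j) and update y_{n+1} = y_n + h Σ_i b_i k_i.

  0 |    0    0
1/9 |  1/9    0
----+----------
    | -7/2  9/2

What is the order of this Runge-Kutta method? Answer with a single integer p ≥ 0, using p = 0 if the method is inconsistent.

2

b = (-7/2, 9/2)
c = (0, 1/9)
Σ b_i: (-7/2)·1 + 9/2·1 = 1 ✓
b·c: 9/2·1/9 = 1/2 ✓; 2 stages ⇒ order 2.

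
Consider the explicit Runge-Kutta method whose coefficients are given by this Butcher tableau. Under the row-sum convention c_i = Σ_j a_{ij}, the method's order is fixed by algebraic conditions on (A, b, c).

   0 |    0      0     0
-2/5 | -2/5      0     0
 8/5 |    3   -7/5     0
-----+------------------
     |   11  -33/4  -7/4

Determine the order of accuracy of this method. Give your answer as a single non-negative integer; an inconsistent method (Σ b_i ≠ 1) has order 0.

b = (11, -33/4, -7/4)
c = (0, -2/5, 8/5)
Ac = (0, 0, 14/25)
Σ b_i: 11·1 + (-33/4)·1 + (-7/4)·1 = 1 ✓
b·c: (-33/4)·(-2/5) + (-7/4)·8/5 = 1/2 ✓
b·c²: (-33/4)·4/25 + (-7/4)·64/25 = -29/5 ≠ 1/3 ⇒ order 2.
b·Ac: (-7/4)·14/25 = -49/50 ≠ 1/6

2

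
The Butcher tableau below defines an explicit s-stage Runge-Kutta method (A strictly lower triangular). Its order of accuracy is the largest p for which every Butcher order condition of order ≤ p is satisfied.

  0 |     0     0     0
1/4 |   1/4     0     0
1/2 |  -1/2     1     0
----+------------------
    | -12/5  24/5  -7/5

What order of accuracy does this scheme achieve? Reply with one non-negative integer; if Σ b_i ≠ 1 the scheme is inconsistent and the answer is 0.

b = (-12/5, 24/5, -7/5)
c = (0, 1/4, 1/2)
Ac = (0, 0, 1/4)
Σ b_i: (-12/5)·1 + 24/5·1 + (-7/5)·1 = 1 ✓
b·c: 24/5·1/4 + (-7/5)·1/2 = 1/2 ✓
b·c²: 24/5·1/16 + (-7/5)·1/4 = -1/20 ≠ 1/3 ⇒ order 2.
b·Ac: (-7/5)·1/4 = -7/20 ≠ 1/6

2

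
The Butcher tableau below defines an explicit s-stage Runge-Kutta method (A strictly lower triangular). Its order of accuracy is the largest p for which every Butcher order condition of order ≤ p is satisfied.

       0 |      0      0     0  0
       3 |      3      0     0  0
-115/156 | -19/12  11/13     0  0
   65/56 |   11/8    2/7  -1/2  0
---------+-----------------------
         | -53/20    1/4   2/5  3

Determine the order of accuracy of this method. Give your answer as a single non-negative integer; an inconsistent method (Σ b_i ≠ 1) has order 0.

1

b = (-53/20, 1/4, 2/5, 3)
c = (0, 3, -115/156, 65/56)
Ac = (0, 0, 33/13, 2677/2184)
Σ b_i: (-53/20)·1 + 1/4·1 + 2/5·1 + 3·1 = 1 ✓
b·c: 1/4·3 + 2/5·(-115/156) + 3·65/56 = 8599/2184 ≠ 1/2 ⇒ order 1.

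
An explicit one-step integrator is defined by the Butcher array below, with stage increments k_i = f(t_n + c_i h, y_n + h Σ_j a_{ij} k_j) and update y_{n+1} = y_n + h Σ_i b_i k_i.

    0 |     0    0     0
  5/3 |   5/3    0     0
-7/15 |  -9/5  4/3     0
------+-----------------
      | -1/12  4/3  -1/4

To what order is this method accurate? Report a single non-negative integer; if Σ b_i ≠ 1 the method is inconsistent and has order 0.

b = (-1/12, 4/3, -1/4)
c = (0, 5/3, -7/15)
Ac = (0, 0, 20/9)
Σ b_i: (-1/12)·1 + 4/3·1 + (-1/4)·1 = 1 ✓
b·c: 4/3·5/3 + (-1/4)·(-7/15) = 421/180 ≠ 1/2 ⇒ order 1.

1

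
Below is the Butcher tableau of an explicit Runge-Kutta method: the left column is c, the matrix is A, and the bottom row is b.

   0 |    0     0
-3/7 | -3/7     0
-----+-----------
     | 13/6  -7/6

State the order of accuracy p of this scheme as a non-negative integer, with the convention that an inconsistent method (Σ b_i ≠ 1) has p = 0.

2

b = (13/6, -7/6)
c = (0, -3/7)
Σ b_i: 13/6·1 + (-7/6)·1 = 1 ✓
b·c: (-7/6)·(-3/7) = 1/2 ✓; 2 stages ⇒ order 2.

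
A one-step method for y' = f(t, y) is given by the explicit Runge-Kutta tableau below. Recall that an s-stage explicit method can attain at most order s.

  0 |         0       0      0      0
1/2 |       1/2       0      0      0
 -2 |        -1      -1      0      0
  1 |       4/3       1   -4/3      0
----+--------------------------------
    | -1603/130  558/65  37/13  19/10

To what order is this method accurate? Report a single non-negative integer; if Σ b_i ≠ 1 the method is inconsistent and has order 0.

b = (-1603/130, 558/65, 37/13, 19/10)
c = (0, 1/2, -2, 1)
Ac = (0, 0, -1/2, 19/6)
Σ b_i: (-1603/130)·1 + 558/65·1 + 37/13·1 + 19/10·1 = 1 ✓
b·c: 558/65·1/2 + 37/13·(-2) + 19/10·1 = 1/2 ✓
b·c²: 558/65·1/4 + 37/13·4 + 19/10·1 = 1003/65 ≠ 1/3 ⇒ order 2.
b·Ac: 37/13·(-1/2) + 19/10·19/6 = 3583/780 ≠ 1/6

2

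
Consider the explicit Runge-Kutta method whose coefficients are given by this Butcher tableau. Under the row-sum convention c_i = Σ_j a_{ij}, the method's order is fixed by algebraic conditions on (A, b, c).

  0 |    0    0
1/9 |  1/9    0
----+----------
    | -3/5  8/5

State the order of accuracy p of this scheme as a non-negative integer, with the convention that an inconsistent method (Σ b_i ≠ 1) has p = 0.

b = (-3/5, 8/5)
c = (0, 1/9)
Σ b_i: (-3/5)·1 + 8/5·1 = 1 ✓
b·c: 8/5·1/9 = 8/45 ≠ 1/2 ⇒ order 1.

1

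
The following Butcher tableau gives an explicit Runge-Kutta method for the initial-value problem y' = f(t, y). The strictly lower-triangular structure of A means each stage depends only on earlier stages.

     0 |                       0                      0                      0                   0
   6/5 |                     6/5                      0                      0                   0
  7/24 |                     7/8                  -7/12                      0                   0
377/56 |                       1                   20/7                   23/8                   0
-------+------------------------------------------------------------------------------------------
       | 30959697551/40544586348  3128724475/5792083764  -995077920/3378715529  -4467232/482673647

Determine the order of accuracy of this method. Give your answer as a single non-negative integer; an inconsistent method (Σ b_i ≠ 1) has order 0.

b = (30959697551/40544586348, 3128724475/5792083764, -995077920/3378715529, -4467232/482673647)
c = (0, 6/5, 7/24, 377/56)
Ac = (0, 0, -7/10, 5735/1344)
Σ b_i: 30959697551/40544586348·1 + 3128724475/5792083764·1 + (-995077920/3378715529)·1 + (-4467232/482673647)·1 = 1 ✓
b·c: 3128724475/5792083764·6/5 + (-995077920/3378715529)·7/24 + (-4467232/482673647)·377/56 = 1/2 ✓
b·c²: 3128724475/5792083764·36/25 + (-995077920/3378715529)·49/576 + (-4467232/482673647)·142129/3136 = 1/3 ✓
b·Ac: (-995077920/3378715529)·(-7/10) + (-4467232/482673647)·5735/1344 = 1/6 ✓
b·c³: 3128724475/5792083764·216/125 + (-995077920/3378715529)·343/13824 + (-4467232/482673647)·53582633/175616 = -329759645801/173762512920 ≠ 1/4 ⇒ order 3.
b·(c∘Ac): (-995077920/3378715529)·(-49/240) + (-4467232/482673647)·2162095/75264 = -4766699567/23168335056 ≠ 1/8
b·Ac²: (-995077920/3378715529)·(-21/25) + (-4467232/482673647)·702997/161280 = 71954863117/347525025840 ≠ 1/12
b·A²c: (-4467232/482673647)·(-161/80) = 44951522/2413368235 ≠ 1/24

3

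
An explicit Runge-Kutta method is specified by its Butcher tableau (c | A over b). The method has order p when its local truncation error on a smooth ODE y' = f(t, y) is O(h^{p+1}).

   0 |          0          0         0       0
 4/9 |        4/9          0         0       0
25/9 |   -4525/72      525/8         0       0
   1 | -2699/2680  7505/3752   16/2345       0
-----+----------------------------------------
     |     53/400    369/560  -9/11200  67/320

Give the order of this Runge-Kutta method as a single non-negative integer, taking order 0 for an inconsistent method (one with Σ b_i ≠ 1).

4

b = (53/400, 369/560, -9/11200, 67/320)
c = (0, 4/9, 25/9, 1)
Ac = (0, 0, 175/6, 365/402)
Σ b_i: 53/400·1 + 369/560·1 + (-9/11200)·1 + 67/320·1 = 1 ✓
b·c: 369/560·4/9 + (-9/11200)·25/9 + 67/320·1 = 1/2 ✓
b·c²: 369/560·16/81 + (-9/11200)·625/81 + 67/320·1 = 1/3 ✓
b·Ac: (-9/11200)·175/6 + 67/320·365/402 = 1/6 ✓
b·c³: 369/560·64/729 + (-9/11200)·15625/729 + 67/320·1 = 1/4 ✓
b·(c∘Ac): (-9/11200)·4375/54 + 67/320·365/402 = 1/8 ✓
b·Ac²: (-9/11200)·350/27 + 67/320·30/67 = 1/12 ✓
b·A²c: 67/320·40/201 = 1/24 ✓; 4 stages ⇒ order 4.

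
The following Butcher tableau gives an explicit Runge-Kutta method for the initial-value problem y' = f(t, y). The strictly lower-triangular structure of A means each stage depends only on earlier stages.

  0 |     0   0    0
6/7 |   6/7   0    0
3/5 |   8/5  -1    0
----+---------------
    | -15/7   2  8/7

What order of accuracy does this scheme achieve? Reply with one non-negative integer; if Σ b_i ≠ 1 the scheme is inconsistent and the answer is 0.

1

b = (-15/7, 2, 8/7)
c = (0, 6/7, 3/5)
Ac = (0, 0, -6/7)
Σ b_i: (-15/7)·1 + 2·1 + 8/7·1 = 1 ✓
b·c: 2·6/7 + 8/7·3/5 = 12/5 ≠ 1/2 ⇒ order 1.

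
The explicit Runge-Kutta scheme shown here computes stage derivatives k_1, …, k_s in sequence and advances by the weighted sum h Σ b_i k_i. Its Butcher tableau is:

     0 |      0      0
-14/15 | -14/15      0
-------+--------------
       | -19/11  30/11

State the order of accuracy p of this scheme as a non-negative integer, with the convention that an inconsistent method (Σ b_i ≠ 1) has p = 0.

1

b = (-19/11, 30/11)
c = (0, -14/15)
Σ b_i: (-19/11)·1 + 30/11·1 = 1 ✓
b·c: 30/11·(-14/15) = -28/11 ≠ 1/2 ⇒ order 1.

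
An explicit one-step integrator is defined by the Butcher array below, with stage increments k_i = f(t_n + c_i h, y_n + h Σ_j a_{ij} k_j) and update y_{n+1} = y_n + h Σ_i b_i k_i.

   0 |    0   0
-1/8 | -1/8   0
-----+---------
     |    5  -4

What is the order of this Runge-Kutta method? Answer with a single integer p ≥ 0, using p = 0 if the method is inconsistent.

b = (5, -4)
c = (0, -1/8)
Σ b_i: 5·1 + (-4)·1 = 1 ✓
b·c: (-4)·(-1/8) = 1/2 ✓; 2 stages ⇒ order 2.

2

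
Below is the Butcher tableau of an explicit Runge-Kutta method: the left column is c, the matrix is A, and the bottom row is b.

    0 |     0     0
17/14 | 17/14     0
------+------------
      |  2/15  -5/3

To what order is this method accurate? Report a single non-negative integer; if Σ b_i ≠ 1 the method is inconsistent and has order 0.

0

b = (2/15, -5/3)
c = (0, 17/14)
Σ b_i: 2/15·1 + (-5/3)·1 = -23/15 ≠ 1 ⇒ order 0.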